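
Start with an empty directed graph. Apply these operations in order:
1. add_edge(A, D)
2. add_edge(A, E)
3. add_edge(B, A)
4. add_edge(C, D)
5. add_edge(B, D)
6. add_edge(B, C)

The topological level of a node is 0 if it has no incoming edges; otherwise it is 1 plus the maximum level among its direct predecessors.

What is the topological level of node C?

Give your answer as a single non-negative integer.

Answer: 1

Derivation:
Op 1: add_edge(A, D). Edges now: 1
Op 2: add_edge(A, E). Edges now: 2
Op 3: add_edge(B, A). Edges now: 3
Op 4: add_edge(C, D). Edges now: 4
Op 5: add_edge(B, D). Edges now: 5
Op 6: add_edge(B, C). Edges now: 6
Compute levels (Kahn BFS):
  sources (in-degree 0): B
  process B: level=0
    B->A: in-degree(A)=0, level(A)=1, enqueue
    B->C: in-degree(C)=0, level(C)=1, enqueue
    B->D: in-degree(D)=2, level(D)>=1
  process A: level=1
    A->D: in-degree(D)=1, level(D)>=2
    A->E: in-degree(E)=0, level(E)=2, enqueue
  process C: level=1
    C->D: in-degree(D)=0, level(D)=2, enqueue
  process E: level=2
  process D: level=2
All levels: A:1, B:0, C:1, D:2, E:2
level(C) = 1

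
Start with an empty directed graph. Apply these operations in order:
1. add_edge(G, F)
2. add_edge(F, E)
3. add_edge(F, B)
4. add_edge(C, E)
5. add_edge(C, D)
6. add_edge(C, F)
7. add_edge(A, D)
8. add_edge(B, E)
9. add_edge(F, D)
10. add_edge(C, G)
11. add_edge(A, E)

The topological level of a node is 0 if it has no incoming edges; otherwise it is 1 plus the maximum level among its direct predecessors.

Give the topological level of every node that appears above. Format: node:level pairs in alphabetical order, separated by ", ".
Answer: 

Answer: A:0, B:3, C:0, D:3, E:4, F:2, G:1

Derivation:
Op 1: add_edge(G, F). Edges now: 1
Op 2: add_edge(F, E). Edges now: 2
Op 3: add_edge(F, B). Edges now: 3
Op 4: add_edge(C, E). Edges now: 4
Op 5: add_edge(C, D). Edges now: 5
Op 6: add_edge(C, F). Edges now: 6
Op 7: add_edge(A, D). Edges now: 7
Op 8: add_edge(B, E). Edges now: 8
Op 9: add_edge(F, D). Edges now: 9
Op 10: add_edge(C, G). Edges now: 10
Op 11: add_edge(A, E). Edges now: 11
Compute levels (Kahn BFS):
  sources (in-degree 0): A, C
  process A: level=0
    A->D: in-degree(D)=2, level(D)>=1
    A->E: in-degree(E)=3, level(E)>=1
  process C: level=0
    C->D: in-degree(D)=1, level(D)>=1
    C->E: in-degree(E)=2, level(E)>=1
    C->F: in-degree(F)=1, level(F)>=1
    C->G: in-degree(G)=0, level(G)=1, enqueue
  process G: level=1
    G->F: in-degree(F)=0, level(F)=2, enqueue
  process F: level=2
    F->B: in-degree(B)=0, level(B)=3, enqueue
    F->D: in-degree(D)=0, level(D)=3, enqueue
    F->E: in-degree(E)=1, level(E)>=3
  process B: level=3
    B->E: in-degree(E)=0, level(E)=4, enqueue
  process D: level=3
  process E: level=4
All levels: A:0, B:3, C:0, D:3, E:4, F:2, G:1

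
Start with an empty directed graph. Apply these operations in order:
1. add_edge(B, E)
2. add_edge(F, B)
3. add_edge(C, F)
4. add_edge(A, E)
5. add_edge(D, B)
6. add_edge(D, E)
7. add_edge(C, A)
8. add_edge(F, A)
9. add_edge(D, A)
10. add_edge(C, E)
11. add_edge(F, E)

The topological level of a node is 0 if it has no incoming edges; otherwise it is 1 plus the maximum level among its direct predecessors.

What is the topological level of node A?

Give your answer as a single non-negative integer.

Op 1: add_edge(B, E). Edges now: 1
Op 2: add_edge(F, B). Edges now: 2
Op 3: add_edge(C, F). Edges now: 3
Op 4: add_edge(A, E). Edges now: 4
Op 5: add_edge(D, B). Edges now: 5
Op 6: add_edge(D, E). Edges now: 6
Op 7: add_edge(C, A). Edges now: 7
Op 8: add_edge(F, A). Edges now: 8
Op 9: add_edge(D, A). Edges now: 9
Op 10: add_edge(C, E). Edges now: 10
Op 11: add_edge(F, E). Edges now: 11
Compute levels (Kahn BFS):
  sources (in-degree 0): C, D
  process C: level=0
    C->A: in-degree(A)=2, level(A)>=1
    C->E: in-degree(E)=4, level(E)>=1
    C->F: in-degree(F)=0, level(F)=1, enqueue
  process D: level=0
    D->A: in-degree(A)=1, level(A)>=1
    D->B: in-degree(B)=1, level(B)>=1
    D->E: in-degree(E)=3, level(E)>=1
  process F: level=1
    F->A: in-degree(A)=0, level(A)=2, enqueue
    F->B: in-degree(B)=0, level(B)=2, enqueue
    F->E: in-degree(E)=2, level(E)>=2
  process A: level=2
    A->E: in-degree(E)=1, level(E)>=3
  process B: level=2
    B->E: in-degree(E)=0, level(E)=3, enqueue
  process E: level=3
All levels: A:2, B:2, C:0, D:0, E:3, F:1
level(A) = 2

Answer: 2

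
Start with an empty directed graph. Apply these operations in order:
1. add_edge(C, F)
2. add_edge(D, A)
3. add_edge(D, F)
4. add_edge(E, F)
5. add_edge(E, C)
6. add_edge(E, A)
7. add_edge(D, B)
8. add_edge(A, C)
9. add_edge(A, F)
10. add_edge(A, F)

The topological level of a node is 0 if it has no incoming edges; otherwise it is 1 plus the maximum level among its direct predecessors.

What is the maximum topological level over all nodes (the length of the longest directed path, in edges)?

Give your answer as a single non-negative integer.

Op 1: add_edge(C, F). Edges now: 1
Op 2: add_edge(D, A). Edges now: 2
Op 3: add_edge(D, F). Edges now: 3
Op 4: add_edge(E, F). Edges now: 4
Op 5: add_edge(E, C). Edges now: 5
Op 6: add_edge(E, A). Edges now: 6
Op 7: add_edge(D, B). Edges now: 7
Op 8: add_edge(A, C). Edges now: 8
Op 9: add_edge(A, F). Edges now: 9
Op 10: add_edge(A, F) (duplicate, no change). Edges now: 9
Compute levels (Kahn BFS):
  sources (in-degree 0): D, E
  process D: level=0
    D->A: in-degree(A)=1, level(A)>=1
    D->B: in-degree(B)=0, level(B)=1, enqueue
    D->F: in-degree(F)=3, level(F)>=1
  process E: level=0
    E->A: in-degree(A)=0, level(A)=1, enqueue
    E->C: in-degree(C)=1, level(C)>=1
    E->F: in-degree(F)=2, level(F)>=1
  process B: level=1
  process A: level=1
    A->C: in-degree(C)=0, level(C)=2, enqueue
    A->F: in-degree(F)=1, level(F)>=2
  process C: level=2
    C->F: in-degree(F)=0, level(F)=3, enqueue
  process F: level=3
All levels: A:1, B:1, C:2, D:0, E:0, F:3
max level = 3

Answer: 3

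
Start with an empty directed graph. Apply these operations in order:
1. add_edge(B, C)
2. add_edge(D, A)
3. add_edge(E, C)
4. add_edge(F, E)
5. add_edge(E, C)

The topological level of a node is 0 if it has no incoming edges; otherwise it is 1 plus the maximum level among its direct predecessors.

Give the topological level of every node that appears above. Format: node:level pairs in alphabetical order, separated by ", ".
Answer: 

Op 1: add_edge(B, C). Edges now: 1
Op 2: add_edge(D, A). Edges now: 2
Op 3: add_edge(E, C). Edges now: 3
Op 4: add_edge(F, E). Edges now: 4
Op 5: add_edge(E, C) (duplicate, no change). Edges now: 4
Compute levels (Kahn BFS):
  sources (in-degree 0): B, D, F
  process B: level=0
    B->C: in-degree(C)=1, level(C)>=1
  process D: level=0
    D->A: in-degree(A)=0, level(A)=1, enqueue
  process F: level=0
    F->E: in-degree(E)=0, level(E)=1, enqueue
  process A: level=1
  process E: level=1
    E->C: in-degree(C)=0, level(C)=2, enqueue
  process C: level=2
All levels: A:1, B:0, C:2, D:0, E:1, F:0

Answer: A:1, B:0, C:2, D:0, E:1, F:0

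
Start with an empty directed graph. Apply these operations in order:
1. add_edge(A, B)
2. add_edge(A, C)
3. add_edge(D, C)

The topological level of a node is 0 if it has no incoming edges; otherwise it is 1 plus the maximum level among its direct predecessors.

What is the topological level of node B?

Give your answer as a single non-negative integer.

Answer: 1

Derivation:
Op 1: add_edge(A, B). Edges now: 1
Op 2: add_edge(A, C). Edges now: 2
Op 3: add_edge(D, C). Edges now: 3
Compute levels (Kahn BFS):
  sources (in-degree 0): A, D
  process A: level=0
    A->B: in-degree(B)=0, level(B)=1, enqueue
    A->C: in-degree(C)=1, level(C)>=1
  process D: level=0
    D->C: in-degree(C)=0, level(C)=1, enqueue
  process B: level=1
  process C: level=1
All levels: A:0, B:1, C:1, D:0
level(B) = 1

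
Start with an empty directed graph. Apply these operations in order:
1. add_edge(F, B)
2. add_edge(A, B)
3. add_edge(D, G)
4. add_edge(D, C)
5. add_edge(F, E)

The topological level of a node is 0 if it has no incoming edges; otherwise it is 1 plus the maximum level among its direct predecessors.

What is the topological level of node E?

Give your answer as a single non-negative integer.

Op 1: add_edge(F, B). Edges now: 1
Op 2: add_edge(A, B). Edges now: 2
Op 3: add_edge(D, G). Edges now: 3
Op 4: add_edge(D, C). Edges now: 4
Op 5: add_edge(F, E). Edges now: 5
Compute levels (Kahn BFS):
  sources (in-degree 0): A, D, F
  process A: level=0
    A->B: in-degree(B)=1, level(B)>=1
  process D: level=0
    D->C: in-degree(C)=0, level(C)=1, enqueue
    D->G: in-degree(G)=0, level(G)=1, enqueue
  process F: level=0
    F->B: in-degree(B)=0, level(B)=1, enqueue
    F->E: in-degree(E)=0, level(E)=1, enqueue
  process C: level=1
  process G: level=1
  process B: level=1
  process E: level=1
All levels: A:0, B:1, C:1, D:0, E:1, F:0, G:1
level(E) = 1

Answer: 1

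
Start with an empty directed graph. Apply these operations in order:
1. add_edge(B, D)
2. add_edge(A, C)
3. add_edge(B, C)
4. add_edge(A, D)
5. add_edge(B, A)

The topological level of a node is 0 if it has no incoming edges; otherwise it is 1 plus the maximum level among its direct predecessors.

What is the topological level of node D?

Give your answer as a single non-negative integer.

Op 1: add_edge(B, D). Edges now: 1
Op 2: add_edge(A, C). Edges now: 2
Op 3: add_edge(B, C). Edges now: 3
Op 4: add_edge(A, D). Edges now: 4
Op 5: add_edge(B, A). Edges now: 5
Compute levels (Kahn BFS):
  sources (in-degree 0): B
  process B: level=0
    B->A: in-degree(A)=0, level(A)=1, enqueue
    B->C: in-degree(C)=1, level(C)>=1
    B->D: in-degree(D)=1, level(D)>=1
  process A: level=1
    A->C: in-degree(C)=0, level(C)=2, enqueue
    A->D: in-degree(D)=0, level(D)=2, enqueue
  process C: level=2
  process D: level=2
All levels: A:1, B:0, C:2, D:2
level(D) = 2

Answer: 2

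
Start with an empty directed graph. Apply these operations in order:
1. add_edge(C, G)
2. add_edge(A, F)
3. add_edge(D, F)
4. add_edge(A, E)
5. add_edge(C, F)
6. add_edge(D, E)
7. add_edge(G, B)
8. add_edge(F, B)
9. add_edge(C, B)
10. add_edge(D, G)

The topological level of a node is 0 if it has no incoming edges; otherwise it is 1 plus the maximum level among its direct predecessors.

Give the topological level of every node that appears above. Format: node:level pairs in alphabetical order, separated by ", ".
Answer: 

Op 1: add_edge(C, G). Edges now: 1
Op 2: add_edge(A, F). Edges now: 2
Op 3: add_edge(D, F). Edges now: 3
Op 4: add_edge(A, E). Edges now: 4
Op 5: add_edge(C, F). Edges now: 5
Op 6: add_edge(D, E). Edges now: 6
Op 7: add_edge(G, B). Edges now: 7
Op 8: add_edge(F, B). Edges now: 8
Op 9: add_edge(C, B). Edges now: 9
Op 10: add_edge(D, G). Edges now: 10
Compute levels (Kahn BFS):
  sources (in-degree 0): A, C, D
  process A: level=0
    A->E: in-degree(E)=1, level(E)>=1
    A->F: in-degree(F)=2, level(F)>=1
  process C: level=0
    C->B: in-degree(B)=2, level(B)>=1
    C->F: in-degree(F)=1, level(F)>=1
    C->G: in-degree(G)=1, level(G)>=1
  process D: level=0
    D->E: in-degree(E)=0, level(E)=1, enqueue
    D->F: in-degree(F)=0, level(F)=1, enqueue
    D->G: in-degree(G)=0, level(G)=1, enqueue
  process E: level=1
  process F: level=1
    F->B: in-degree(B)=1, level(B)>=2
  process G: level=1
    G->B: in-degree(B)=0, level(B)=2, enqueue
  process B: level=2
All levels: A:0, B:2, C:0, D:0, E:1, F:1, G:1

Answer: A:0, B:2, C:0, D:0, E:1, F:1, G:1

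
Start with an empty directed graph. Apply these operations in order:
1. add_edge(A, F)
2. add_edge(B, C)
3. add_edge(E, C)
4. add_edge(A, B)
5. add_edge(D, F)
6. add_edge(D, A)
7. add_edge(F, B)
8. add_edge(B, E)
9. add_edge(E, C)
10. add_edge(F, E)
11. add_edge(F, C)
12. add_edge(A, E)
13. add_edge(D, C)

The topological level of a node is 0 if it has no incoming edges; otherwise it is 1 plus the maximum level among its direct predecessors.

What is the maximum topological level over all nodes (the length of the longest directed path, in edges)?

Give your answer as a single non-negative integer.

Op 1: add_edge(A, F). Edges now: 1
Op 2: add_edge(B, C). Edges now: 2
Op 3: add_edge(E, C). Edges now: 3
Op 4: add_edge(A, B). Edges now: 4
Op 5: add_edge(D, F). Edges now: 5
Op 6: add_edge(D, A). Edges now: 6
Op 7: add_edge(F, B). Edges now: 7
Op 8: add_edge(B, E). Edges now: 8
Op 9: add_edge(E, C) (duplicate, no change). Edges now: 8
Op 10: add_edge(F, E). Edges now: 9
Op 11: add_edge(F, C). Edges now: 10
Op 12: add_edge(A, E). Edges now: 11
Op 13: add_edge(D, C). Edges now: 12
Compute levels (Kahn BFS):
  sources (in-degree 0): D
  process D: level=0
    D->A: in-degree(A)=0, level(A)=1, enqueue
    D->C: in-degree(C)=3, level(C)>=1
    D->F: in-degree(F)=1, level(F)>=1
  process A: level=1
    A->B: in-degree(B)=1, level(B)>=2
    A->E: in-degree(E)=2, level(E)>=2
    A->F: in-degree(F)=0, level(F)=2, enqueue
  process F: level=2
    F->B: in-degree(B)=0, level(B)=3, enqueue
    F->C: in-degree(C)=2, level(C)>=3
    F->E: in-degree(E)=1, level(E)>=3
  process B: level=3
    B->C: in-degree(C)=1, level(C)>=4
    B->E: in-degree(E)=0, level(E)=4, enqueue
  process E: level=4
    E->C: in-degree(C)=0, level(C)=5, enqueue
  process C: level=5
All levels: A:1, B:3, C:5, D:0, E:4, F:2
max level = 5

Answer: 5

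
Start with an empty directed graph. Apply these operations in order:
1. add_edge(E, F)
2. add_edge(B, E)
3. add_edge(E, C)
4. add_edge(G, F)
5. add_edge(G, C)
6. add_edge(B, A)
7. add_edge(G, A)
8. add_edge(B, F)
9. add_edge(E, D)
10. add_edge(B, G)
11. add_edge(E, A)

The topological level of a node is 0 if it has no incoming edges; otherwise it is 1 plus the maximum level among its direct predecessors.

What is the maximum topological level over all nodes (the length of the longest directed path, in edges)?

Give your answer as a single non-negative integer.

Answer: 2

Derivation:
Op 1: add_edge(E, F). Edges now: 1
Op 2: add_edge(B, E). Edges now: 2
Op 3: add_edge(E, C). Edges now: 3
Op 4: add_edge(G, F). Edges now: 4
Op 5: add_edge(G, C). Edges now: 5
Op 6: add_edge(B, A). Edges now: 6
Op 7: add_edge(G, A). Edges now: 7
Op 8: add_edge(B, F). Edges now: 8
Op 9: add_edge(E, D). Edges now: 9
Op 10: add_edge(B, G). Edges now: 10
Op 11: add_edge(E, A). Edges now: 11
Compute levels (Kahn BFS):
  sources (in-degree 0): B
  process B: level=0
    B->A: in-degree(A)=2, level(A)>=1
    B->E: in-degree(E)=0, level(E)=1, enqueue
    B->F: in-degree(F)=2, level(F)>=1
    B->G: in-degree(G)=0, level(G)=1, enqueue
  process E: level=1
    E->A: in-degree(A)=1, level(A)>=2
    E->C: in-degree(C)=1, level(C)>=2
    E->D: in-degree(D)=0, level(D)=2, enqueue
    E->F: in-degree(F)=1, level(F)>=2
  process G: level=1
    G->A: in-degree(A)=0, level(A)=2, enqueue
    G->C: in-degree(C)=0, level(C)=2, enqueue
    G->F: in-degree(F)=0, level(F)=2, enqueue
  process D: level=2
  process A: level=2
  process C: level=2
  process F: level=2
All levels: A:2, B:0, C:2, D:2, E:1, F:2, G:1
max level = 2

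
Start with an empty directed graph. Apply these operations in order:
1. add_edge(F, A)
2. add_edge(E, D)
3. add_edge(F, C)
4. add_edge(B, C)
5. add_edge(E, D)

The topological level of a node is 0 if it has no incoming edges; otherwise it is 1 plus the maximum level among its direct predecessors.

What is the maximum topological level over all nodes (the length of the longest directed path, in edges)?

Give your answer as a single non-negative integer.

Answer: 1

Derivation:
Op 1: add_edge(F, A). Edges now: 1
Op 2: add_edge(E, D). Edges now: 2
Op 3: add_edge(F, C). Edges now: 3
Op 4: add_edge(B, C). Edges now: 4
Op 5: add_edge(E, D) (duplicate, no change). Edges now: 4
Compute levels (Kahn BFS):
  sources (in-degree 0): B, E, F
  process B: level=0
    B->C: in-degree(C)=1, level(C)>=1
  process E: level=0
    E->D: in-degree(D)=0, level(D)=1, enqueue
  process F: level=0
    F->A: in-degree(A)=0, level(A)=1, enqueue
    F->C: in-degree(C)=0, level(C)=1, enqueue
  process D: level=1
  process A: level=1
  process C: level=1
All levels: A:1, B:0, C:1, D:1, E:0, F:0
max level = 1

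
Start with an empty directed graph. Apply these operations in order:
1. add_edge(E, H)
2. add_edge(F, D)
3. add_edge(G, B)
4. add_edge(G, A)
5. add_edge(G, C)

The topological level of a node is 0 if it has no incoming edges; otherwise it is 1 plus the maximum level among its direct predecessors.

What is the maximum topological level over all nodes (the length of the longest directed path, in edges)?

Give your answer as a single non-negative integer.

Op 1: add_edge(E, H). Edges now: 1
Op 2: add_edge(F, D). Edges now: 2
Op 3: add_edge(G, B). Edges now: 3
Op 4: add_edge(G, A). Edges now: 4
Op 5: add_edge(G, C). Edges now: 5
Compute levels (Kahn BFS):
  sources (in-degree 0): E, F, G
  process E: level=0
    E->H: in-degree(H)=0, level(H)=1, enqueue
  process F: level=0
    F->D: in-degree(D)=0, level(D)=1, enqueue
  process G: level=0
    G->A: in-degree(A)=0, level(A)=1, enqueue
    G->B: in-degree(B)=0, level(B)=1, enqueue
    G->C: in-degree(C)=0, level(C)=1, enqueue
  process H: level=1
  process D: level=1
  process A: level=1
  process B: level=1
  process C: level=1
All levels: A:1, B:1, C:1, D:1, E:0, F:0, G:0, H:1
max level = 1

Answer: 1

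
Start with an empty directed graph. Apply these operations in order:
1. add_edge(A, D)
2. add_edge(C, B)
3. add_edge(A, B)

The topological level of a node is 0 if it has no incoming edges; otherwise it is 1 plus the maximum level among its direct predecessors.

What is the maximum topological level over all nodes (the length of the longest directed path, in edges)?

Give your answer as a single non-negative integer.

Op 1: add_edge(A, D). Edges now: 1
Op 2: add_edge(C, B). Edges now: 2
Op 3: add_edge(A, B). Edges now: 3
Compute levels (Kahn BFS):
  sources (in-degree 0): A, C
  process A: level=0
    A->B: in-degree(B)=1, level(B)>=1
    A->D: in-degree(D)=0, level(D)=1, enqueue
  process C: level=0
    C->B: in-degree(B)=0, level(B)=1, enqueue
  process D: level=1
  process B: level=1
All levels: A:0, B:1, C:0, D:1
max level = 1

Answer: 1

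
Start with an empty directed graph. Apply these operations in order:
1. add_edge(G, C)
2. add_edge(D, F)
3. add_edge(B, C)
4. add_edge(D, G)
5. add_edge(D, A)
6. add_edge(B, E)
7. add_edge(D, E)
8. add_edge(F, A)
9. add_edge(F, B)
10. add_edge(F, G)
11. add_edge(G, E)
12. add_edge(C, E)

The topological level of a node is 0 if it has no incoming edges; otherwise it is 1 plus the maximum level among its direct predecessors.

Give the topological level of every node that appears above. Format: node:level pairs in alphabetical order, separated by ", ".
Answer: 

Answer: A:2, B:2, C:3, D:0, E:4, F:1, G:2

Derivation:
Op 1: add_edge(G, C). Edges now: 1
Op 2: add_edge(D, F). Edges now: 2
Op 3: add_edge(B, C). Edges now: 3
Op 4: add_edge(D, G). Edges now: 4
Op 5: add_edge(D, A). Edges now: 5
Op 6: add_edge(B, E). Edges now: 6
Op 7: add_edge(D, E). Edges now: 7
Op 8: add_edge(F, A). Edges now: 8
Op 9: add_edge(F, B). Edges now: 9
Op 10: add_edge(F, G). Edges now: 10
Op 11: add_edge(G, E). Edges now: 11
Op 12: add_edge(C, E). Edges now: 12
Compute levels (Kahn BFS):
  sources (in-degree 0): D
  process D: level=0
    D->A: in-degree(A)=1, level(A)>=1
    D->E: in-degree(E)=3, level(E)>=1
    D->F: in-degree(F)=0, level(F)=1, enqueue
    D->G: in-degree(G)=1, level(G)>=1
  process F: level=1
    F->A: in-degree(A)=0, level(A)=2, enqueue
    F->B: in-degree(B)=0, level(B)=2, enqueue
    F->G: in-degree(G)=0, level(G)=2, enqueue
  process A: level=2
  process B: level=2
    B->C: in-degree(C)=1, level(C)>=3
    B->E: in-degree(E)=2, level(E)>=3
  process G: level=2
    G->C: in-degree(C)=0, level(C)=3, enqueue
    G->E: in-degree(E)=1, level(E)>=3
  process C: level=3
    C->E: in-degree(E)=0, level(E)=4, enqueue
  process E: level=4
All levels: A:2, B:2, C:3, D:0, E:4, F:1, G:2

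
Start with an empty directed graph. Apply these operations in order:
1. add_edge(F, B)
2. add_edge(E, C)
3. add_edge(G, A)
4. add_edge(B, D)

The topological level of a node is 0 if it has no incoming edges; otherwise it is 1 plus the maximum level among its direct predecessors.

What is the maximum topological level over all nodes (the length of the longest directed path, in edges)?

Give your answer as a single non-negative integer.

Op 1: add_edge(F, B). Edges now: 1
Op 2: add_edge(E, C). Edges now: 2
Op 3: add_edge(G, A). Edges now: 3
Op 4: add_edge(B, D). Edges now: 4
Compute levels (Kahn BFS):
  sources (in-degree 0): E, F, G
  process E: level=0
    E->C: in-degree(C)=0, level(C)=1, enqueue
  process F: level=0
    F->B: in-degree(B)=0, level(B)=1, enqueue
  process G: level=0
    G->A: in-degree(A)=0, level(A)=1, enqueue
  process C: level=1
  process B: level=1
    B->D: in-degree(D)=0, level(D)=2, enqueue
  process A: level=1
  process D: level=2
All levels: A:1, B:1, C:1, D:2, E:0, F:0, G:0
max level = 2

Answer: 2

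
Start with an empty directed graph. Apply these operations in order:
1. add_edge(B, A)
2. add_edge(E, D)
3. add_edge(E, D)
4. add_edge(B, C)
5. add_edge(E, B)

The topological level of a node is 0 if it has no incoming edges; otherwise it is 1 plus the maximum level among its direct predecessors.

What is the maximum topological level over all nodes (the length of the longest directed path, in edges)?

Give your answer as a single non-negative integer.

Op 1: add_edge(B, A). Edges now: 1
Op 2: add_edge(E, D). Edges now: 2
Op 3: add_edge(E, D) (duplicate, no change). Edges now: 2
Op 4: add_edge(B, C). Edges now: 3
Op 5: add_edge(E, B). Edges now: 4
Compute levels (Kahn BFS):
  sources (in-degree 0): E
  process E: level=0
    E->B: in-degree(B)=0, level(B)=1, enqueue
    E->D: in-degree(D)=0, level(D)=1, enqueue
  process B: level=1
    B->A: in-degree(A)=0, level(A)=2, enqueue
    B->C: in-degree(C)=0, level(C)=2, enqueue
  process D: level=1
  process A: level=2
  process C: level=2
All levels: A:2, B:1, C:2, D:1, E:0
max level = 2

Answer: 2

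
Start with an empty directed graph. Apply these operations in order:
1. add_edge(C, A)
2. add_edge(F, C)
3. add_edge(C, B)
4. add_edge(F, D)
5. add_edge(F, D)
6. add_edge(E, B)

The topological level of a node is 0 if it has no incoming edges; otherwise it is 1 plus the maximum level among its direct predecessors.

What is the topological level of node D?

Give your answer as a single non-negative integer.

Op 1: add_edge(C, A). Edges now: 1
Op 2: add_edge(F, C). Edges now: 2
Op 3: add_edge(C, B). Edges now: 3
Op 4: add_edge(F, D). Edges now: 4
Op 5: add_edge(F, D) (duplicate, no change). Edges now: 4
Op 6: add_edge(E, B). Edges now: 5
Compute levels (Kahn BFS):
  sources (in-degree 0): E, F
  process E: level=0
    E->B: in-degree(B)=1, level(B)>=1
  process F: level=0
    F->C: in-degree(C)=0, level(C)=1, enqueue
    F->D: in-degree(D)=0, level(D)=1, enqueue
  process C: level=1
    C->A: in-degree(A)=0, level(A)=2, enqueue
    C->B: in-degree(B)=0, level(B)=2, enqueue
  process D: level=1
  process A: level=2
  process B: level=2
All levels: A:2, B:2, C:1, D:1, E:0, F:0
level(D) = 1

Answer: 1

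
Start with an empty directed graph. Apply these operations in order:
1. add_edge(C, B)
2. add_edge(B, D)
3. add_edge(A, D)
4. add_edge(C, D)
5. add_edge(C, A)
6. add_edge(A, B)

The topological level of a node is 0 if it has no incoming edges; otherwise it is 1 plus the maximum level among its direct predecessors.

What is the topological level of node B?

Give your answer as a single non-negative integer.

Answer: 2

Derivation:
Op 1: add_edge(C, B). Edges now: 1
Op 2: add_edge(B, D). Edges now: 2
Op 3: add_edge(A, D). Edges now: 3
Op 4: add_edge(C, D). Edges now: 4
Op 5: add_edge(C, A). Edges now: 5
Op 6: add_edge(A, B). Edges now: 6
Compute levels (Kahn BFS):
  sources (in-degree 0): C
  process C: level=0
    C->A: in-degree(A)=0, level(A)=1, enqueue
    C->B: in-degree(B)=1, level(B)>=1
    C->D: in-degree(D)=2, level(D)>=1
  process A: level=1
    A->B: in-degree(B)=0, level(B)=2, enqueue
    A->D: in-degree(D)=1, level(D)>=2
  process B: level=2
    B->D: in-degree(D)=0, level(D)=3, enqueue
  process D: level=3
All levels: A:1, B:2, C:0, D:3
level(B) = 2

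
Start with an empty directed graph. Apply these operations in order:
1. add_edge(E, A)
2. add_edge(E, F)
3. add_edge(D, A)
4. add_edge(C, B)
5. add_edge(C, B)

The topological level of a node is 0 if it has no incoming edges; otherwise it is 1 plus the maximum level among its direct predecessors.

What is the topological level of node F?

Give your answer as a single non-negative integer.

Op 1: add_edge(E, A). Edges now: 1
Op 2: add_edge(E, F). Edges now: 2
Op 3: add_edge(D, A). Edges now: 3
Op 4: add_edge(C, B). Edges now: 4
Op 5: add_edge(C, B) (duplicate, no change). Edges now: 4
Compute levels (Kahn BFS):
  sources (in-degree 0): C, D, E
  process C: level=0
    C->B: in-degree(B)=0, level(B)=1, enqueue
  process D: level=0
    D->A: in-degree(A)=1, level(A)>=1
  process E: level=0
    E->A: in-degree(A)=0, level(A)=1, enqueue
    E->F: in-degree(F)=0, level(F)=1, enqueue
  process B: level=1
  process A: level=1
  process F: level=1
All levels: A:1, B:1, C:0, D:0, E:0, F:1
level(F) = 1

Answer: 1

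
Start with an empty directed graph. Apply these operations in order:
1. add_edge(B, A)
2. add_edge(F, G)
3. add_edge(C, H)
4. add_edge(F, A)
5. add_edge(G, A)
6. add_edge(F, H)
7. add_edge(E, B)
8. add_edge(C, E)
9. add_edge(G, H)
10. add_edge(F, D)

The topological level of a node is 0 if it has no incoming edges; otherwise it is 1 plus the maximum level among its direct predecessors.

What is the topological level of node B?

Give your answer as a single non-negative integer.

Answer: 2

Derivation:
Op 1: add_edge(B, A). Edges now: 1
Op 2: add_edge(F, G). Edges now: 2
Op 3: add_edge(C, H). Edges now: 3
Op 4: add_edge(F, A). Edges now: 4
Op 5: add_edge(G, A). Edges now: 5
Op 6: add_edge(F, H). Edges now: 6
Op 7: add_edge(E, B). Edges now: 7
Op 8: add_edge(C, E). Edges now: 8
Op 9: add_edge(G, H). Edges now: 9
Op 10: add_edge(F, D). Edges now: 10
Compute levels (Kahn BFS):
  sources (in-degree 0): C, F
  process C: level=0
    C->E: in-degree(E)=0, level(E)=1, enqueue
    C->H: in-degree(H)=2, level(H)>=1
  process F: level=0
    F->A: in-degree(A)=2, level(A)>=1
    F->D: in-degree(D)=0, level(D)=1, enqueue
    F->G: in-degree(G)=0, level(G)=1, enqueue
    F->H: in-degree(H)=1, level(H)>=1
  process E: level=1
    E->B: in-degree(B)=0, level(B)=2, enqueue
  process D: level=1
  process G: level=1
    G->A: in-degree(A)=1, level(A)>=2
    G->H: in-degree(H)=0, level(H)=2, enqueue
  process B: level=2
    B->A: in-degree(A)=0, level(A)=3, enqueue
  process H: level=2
  process A: level=3
All levels: A:3, B:2, C:0, D:1, E:1, F:0, G:1, H:2
level(B) = 2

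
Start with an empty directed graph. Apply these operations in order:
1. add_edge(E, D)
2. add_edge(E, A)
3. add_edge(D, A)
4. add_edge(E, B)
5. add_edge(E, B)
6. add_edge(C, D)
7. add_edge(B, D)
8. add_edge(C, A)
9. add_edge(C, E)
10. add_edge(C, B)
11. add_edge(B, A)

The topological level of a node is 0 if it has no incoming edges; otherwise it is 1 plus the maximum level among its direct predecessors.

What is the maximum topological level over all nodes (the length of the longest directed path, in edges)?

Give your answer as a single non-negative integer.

Op 1: add_edge(E, D). Edges now: 1
Op 2: add_edge(E, A). Edges now: 2
Op 3: add_edge(D, A). Edges now: 3
Op 4: add_edge(E, B). Edges now: 4
Op 5: add_edge(E, B) (duplicate, no change). Edges now: 4
Op 6: add_edge(C, D). Edges now: 5
Op 7: add_edge(B, D). Edges now: 6
Op 8: add_edge(C, A). Edges now: 7
Op 9: add_edge(C, E). Edges now: 8
Op 10: add_edge(C, B). Edges now: 9
Op 11: add_edge(B, A). Edges now: 10
Compute levels (Kahn BFS):
  sources (in-degree 0): C
  process C: level=0
    C->A: in-degree(A)=3, level(A)>=1
    C->B: in-degree(B)=1, level(B)>=1
    C->D: in-degree(D)=2, level(D)>=1
    C->E: in-degree(E)=0, level(E)=1, enqueue
  process E: level=1
    E->A: in-degree(A)=2, level(A)>=2
    E->B: in-degree(B)=0, level(B)=2, enqueue
    E->D: in-degree(D)=1, level(D)>=2
  process B: level=2
    B->A: in-degree(A)=1, level(A)>=3
    B->D: in-degree(D)=0, level(D)=3, enqueue
  process D: level=3
    D->A: in-degree(A)=0, level(A)=4, enqueue
  process A: level=4
All levels: A:4, B:2, C:0, D:3, E:1
max level = 4

Answer: 4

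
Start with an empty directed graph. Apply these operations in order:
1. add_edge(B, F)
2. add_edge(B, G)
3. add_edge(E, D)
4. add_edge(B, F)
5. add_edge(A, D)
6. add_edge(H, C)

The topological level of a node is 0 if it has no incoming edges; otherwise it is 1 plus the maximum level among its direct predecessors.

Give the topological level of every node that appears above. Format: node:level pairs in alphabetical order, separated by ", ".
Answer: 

Op 1: add_edge(B, F). Edges now: 1
Op 2: add_edge(B, G). Edges now: 2
Op 3: add_edge(E, D). Edges now: 3
Op 4: add_edge(B, F) (duplicate, no change). Edges now: 3
Op 5: add_edge(A, D). Edges now: 4
Op 6: add_edge(H, C). Edges now: 5
Compute levels (Kahn BFS):
  sources (in-degree 0): A, B, E, H
  process A: level=0
    A->D: in-degree(D)=1, level(D)>=1
  process B: level=0
    B->F: in-degree(F)=0, level(F)=1, enqueue
    B->G: in-degree(G)=0, level(G)=1, enqueue
  process E: level=0
    E->D: in-degree(D)=0, level(D)=1, enqueue
  process H: level=0
    H->C: in-degree(C)=0, level(C)=1, enqueue
  process F: level=1
  process G: level=1
  process D: level=1
  process C: level=1
All levels: A:0, B:0, C:1, D:1, E:0, F:1, G:1, H:0

Answer: A:0, B:0, C:1, D:1, E:0, F:1, G:1, H:0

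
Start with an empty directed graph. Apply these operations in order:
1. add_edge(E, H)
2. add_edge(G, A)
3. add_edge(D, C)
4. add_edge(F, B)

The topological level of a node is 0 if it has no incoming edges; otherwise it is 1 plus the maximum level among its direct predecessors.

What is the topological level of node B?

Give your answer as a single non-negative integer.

Answer: 1

Derivation:
Op 1: add_edge(E, H). Edges now: 1
Op 2: add_edge(G, A). Edges now: 2
Op 3: add_edge(D, C). Edges now: 3
Op 4: add_edge(F, B). Edges now: 4
Compute levels (Kahn BFS):
  sources (in-degree 0): D, E, F, G
  process D: level=0
    D->C: in-degree(C)=0, level(C)=1, enqueue
  process E: level=0
    E->H: in-degree(H)=0, level(H)=1, enqueue
  process F: level=0
    F->B: in-degree(B)=0, level(B)=1, enqueue
  process G: level=0
    G->A: in-degree(A)=0, level(A)=1, enqueue
  process C: level=1
  process H: level=1
  process B: level=1
  process A: level=1
All levels: A:1, B:1, C:1, D:0, E:0, F:0, G:0, H:1
level(B) = 1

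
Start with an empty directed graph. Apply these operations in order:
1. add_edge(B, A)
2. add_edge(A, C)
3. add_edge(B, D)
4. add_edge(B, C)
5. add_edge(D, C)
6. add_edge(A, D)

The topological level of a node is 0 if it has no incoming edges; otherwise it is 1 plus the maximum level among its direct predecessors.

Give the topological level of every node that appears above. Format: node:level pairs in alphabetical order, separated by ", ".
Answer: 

Answer: A:1, B:0, C:3, D:2

Derivation:
Op 1: add_edge(B, A). Edges now: 1
Op 2: add_edge(A, C). Edges now: 2
Op 3: add_edge(B, D). Edges now: 3
Op 4: add_edge(B, C). Edges now: 4
Op 5: add_edge(D, C). Edges now: 5
Op 6: add_edge(A, D). Edges now: 6
Compute levels (Kahn BFS):
  sources (in-degree 0): B
  process B: level=0
    B->A: in-degree(A)=0, level(A)=1, enqueue
    B->C: in-degree(C)=2, level(C)>=1
    B->D: in-degree(D)=1, level(D)>=1
  process A: level=1
    A->C: in-degree(C)=1, level(C)>=2
    A->D: in-degree(D)=0, level(D)=2, enqueue
  process D: level=2
    D->C: in-degree(C)=0, level(C)=3, enqueue
  process C: level=3
All levels: A:1, B:0, C:3, D:2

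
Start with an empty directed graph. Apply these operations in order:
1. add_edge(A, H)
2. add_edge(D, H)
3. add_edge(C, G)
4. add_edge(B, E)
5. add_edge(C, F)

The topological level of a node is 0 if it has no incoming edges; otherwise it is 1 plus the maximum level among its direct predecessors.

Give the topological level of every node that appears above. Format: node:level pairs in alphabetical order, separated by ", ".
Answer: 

Answer: A:0, B:0, C:0, D:0, E:1, F:1, G:1, H:1

Derivation:
Op 1: add_edge(A, H). Edges now: 1
Op 2: add_edge(D, H). Edges now: 2
Op 3: add_edge(C, G). Edges now: 3
Op 4: add_edge(B, E). Edges now: 4
Op 5: add_edge(C, F). Edges now: 5
Compute levels (Kahn BFS):
  sources (in-degree 0): A, B, C, D
  process A: level=0
    A->H: in-degree(H)=1, level(H)>=1
  process B: level=0
    B->E: in-degree(E)=0, level(E)=1, enqueue
  process C: level=0
    C->F: in-degree(F)=0, level(F)=1, enqueue
    C->G: in-degree(G)=0, level(G)=1, enqueue
  process D: level=0
    D->H: in-degree(H)=0, level(H)=1, enqueue
  process E: level=1
  process F: level=1
  process G: level=1
  process H: level=1
All levels: A:0, B:0, C:0, D:0, E:1, F:1, G:1, H:1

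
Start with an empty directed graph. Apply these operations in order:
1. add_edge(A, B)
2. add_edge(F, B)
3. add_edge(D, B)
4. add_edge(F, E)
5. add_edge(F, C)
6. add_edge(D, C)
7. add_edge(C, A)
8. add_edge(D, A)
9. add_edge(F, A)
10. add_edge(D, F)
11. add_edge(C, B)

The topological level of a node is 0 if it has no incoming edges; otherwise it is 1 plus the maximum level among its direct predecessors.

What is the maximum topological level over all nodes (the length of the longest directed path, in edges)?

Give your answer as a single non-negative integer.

Op 1: add_edge(A, B). Edges now: 1
Op 2: add_edge(F, B). Edges now: 2
Op 3: add_edge(D, B). Edges now: 3
Op 4: add_edge(F, E). Edges now: 4
Op 5: add_edge(F, C). Edges now: 5
Op 6: add_edge(D, C). Edges now: 6
Op 7: add_edge(C, A). Edges now: 7
Op 8: add_edge(D, A). Edges now: 8
Op 9: add_edge(F, A). Edges now: 9
Op 10: add_edge(D, F). Edges now: 10
Op 11: add_edge(C, B). Edges now: 11
Compute levels (Kahn BFS):
  sources (in-degree 0): D
  process D: level=0
    D->A: in-degree(A)=2, level(A)>=1
    D->B: in-degree(B)=3, level(B)>=1
    D->C: in-degree(C)=1, level(C)>=1
    D->F: in-degree(F)=0, level(F)=1, enqueue
  process F: level=1
    F->A: in-degree(A)=1, level(A)>=2
    F->B: in-degree(B)=2, level(B)>=2
    F->C: in-degree(C)=0, level(C)=2, enqueue
    F->E: in-degree(E)=0, level(E)=2, enqueue
  process C: level=2
    C->A: in-degree(A)=0, level(A)=3, enqueue
    C->B: in-degree(B)=1, level(B)>=3
  process E: level=2
  process A: level=3
    A->B: in-degree(B)=0, level(B)=4, enqueue
  process B: level=4
All levels: A:3, B:4, C:2, D:0, E:2, F:1
max level = 4

Answer: 4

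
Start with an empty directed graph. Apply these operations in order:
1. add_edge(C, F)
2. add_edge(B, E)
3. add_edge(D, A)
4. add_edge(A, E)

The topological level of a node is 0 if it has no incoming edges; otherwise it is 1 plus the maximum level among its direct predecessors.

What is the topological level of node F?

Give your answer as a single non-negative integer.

Answer: 1

Derivation:
Op 1: add_edge(C, F). Edges now: 1
Op 2: add_edge(B, E). Edges now: 2
Op 3: add_edge(D, A). Edges now: 3
Op 4: add_edge(A, E). Edges now: 4
Compute levels (Kahn BFS):
  sources (in-degree 0): B, C, D
  process B: level=0
    B->E: in-degree(E)=1, level(E)>=1
  process C: level=0
    C->F: in-degree(F)=0, level(F)=1, enqueue
  process D: level=0
    D->A: in-degree(A)=0, level(A)=1, enqueue
  process F: level=1
  process A: level=1
    A->E: in-degree(E)=0, level(E)=2, enqueue
  process E: level=2
All levels: A:1, B:0, C:0, D:0, E:2, F:1
level(F) = 1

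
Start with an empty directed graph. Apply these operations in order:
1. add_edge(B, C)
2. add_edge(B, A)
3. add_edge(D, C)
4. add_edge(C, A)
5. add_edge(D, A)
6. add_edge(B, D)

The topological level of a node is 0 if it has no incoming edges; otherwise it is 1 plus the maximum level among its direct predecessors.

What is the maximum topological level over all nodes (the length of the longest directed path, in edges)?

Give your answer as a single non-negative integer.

Answer: 3

Derivation:
Op 1: add_edge(B, C). Edges now: 1
Op 2: add_edge(B, A). Edges now: 2
Op 3: add_edge(D, C). Edges now: 3
Op 4: add_edge(C, A). Edges now: 4
Op 5: add_edge(D, A). Edges now: 5
Op 6: add_edge(B, D). Edges now: 6
Compute levels (Kahn BFS):
  sources (in-degree 0): B
  process B: level=0
    B->A: in-degree(A)=2, level(A)>=1
    B->C: in-degree(C)=1, level(C)>=1
    B->D: in-degree(D)=0, level(D)=1, enqueue
  process D: level=1
    D->A: in-degree(A)=1, level(A)>=2
    D->C: in-degree(C)=0, level(C)=2, enqueue
  process C: level=2
    C->A: in-degree(A)=0, level(A)=3, enqueue
  process A: level=3
All levels: A:3, B:0, C:2, D:1
max level = 3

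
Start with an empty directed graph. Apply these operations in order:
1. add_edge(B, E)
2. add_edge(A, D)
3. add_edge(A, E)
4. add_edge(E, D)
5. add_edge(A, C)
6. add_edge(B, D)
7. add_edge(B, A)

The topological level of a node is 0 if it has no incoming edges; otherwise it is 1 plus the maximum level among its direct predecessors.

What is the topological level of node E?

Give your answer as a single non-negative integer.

Answer: 2

Derivation:
Op 1: add_edge(B, E). Edges now: 1
Op 2: add_edge(A, D). Edges now: 2
Op 3: add_edge(A, E). Edges now: 3
Op 4: add_edge(E, D). Edges now: 4
Op 5: add_edge(A, C). Edges now: 5
Op 6: add_edge(B, D). Edges now: 6
Op 7: add_edge(B, A). Edges now: 7
Compute levels (Kahn BFS):
  sources (in-degree 0): B
  process B: level=0
    B->A: in-degree(A)=0, level(A)=1, enqueue
    B->D: in-degree(D)=2, level(D)>=1
    B->E: in-degree(E)=1, level(E)>=1
  process A: level=1
    A->C: in-degree(C)=0, level(C)=2, enqueue
    A->D: in-degree(D)=1, level(D)>=2
    A->E: in-degree(E)=0, level(E)=2, enqueue
  process C: level=2
  process E: level=2
    E->D: in-degree(D)=0, level(D)=3, enqueue
  process D: level=3
All levels: A:1, B:0, C:2, D:3, E:2
level(E) = 2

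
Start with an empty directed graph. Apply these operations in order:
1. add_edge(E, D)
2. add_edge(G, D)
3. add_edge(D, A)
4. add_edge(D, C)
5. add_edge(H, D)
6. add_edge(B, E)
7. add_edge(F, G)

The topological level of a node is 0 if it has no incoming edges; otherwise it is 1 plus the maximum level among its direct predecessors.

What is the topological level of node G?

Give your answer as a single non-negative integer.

Op 1: add_edge(E, D). Edges now: 1
Op 2: add_edge(G, D). Edges now: 2
Op 3: add_edge(D, A). Edges now: 3
Op 4: add_edge(D, C). Edges now: 4
Op 5: add_edge(H, D). Edges now: 5
Op 6: add_edge(B, E). Edges now: 6
Op 7: add_edge(F, G). Edges now: 7
Compute levels (Kahn BFS):
  sources (in-degree 0): B, F, H
  process B: level=0
    B->E: in-degree(E)=0, level(E)=1, enqueue
  process F: level=0
    F->G: in-degree(G)=0, level(G)=1, enqueue
  process H: level=0
    H->D: in-degree(D)=2, level(D)>=1
  process E: level=1
    E->D: in-degree(D)=1, level(D)>=2
  process G: level=1
    G->D: in-degree(D)=0, level(D)=2, enqueue
  process D: level=2
    D->A: in-degree(A)=0, level(A)=3, enqueue
    D->C: in-degree(C)=0, level(C)=3, enqueue
  process A: level=3
  process C: level=3
All levels: A:3, B:0, C:3, D:2, E:1, F:0, G:1, H:0
level(G) = 1

Answer: 1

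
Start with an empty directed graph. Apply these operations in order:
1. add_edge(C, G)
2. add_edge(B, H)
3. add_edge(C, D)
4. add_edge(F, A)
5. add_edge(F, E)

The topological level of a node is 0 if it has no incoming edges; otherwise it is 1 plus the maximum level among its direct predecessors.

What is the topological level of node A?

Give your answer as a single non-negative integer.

Answer: 1

Derivation:
Op 1: add_edge(C, G). Edges now: 1
Op 2: add_edge(B, H). Edges now: 2
Op 3: add_edge(C, D). Edges now: 3
Op 4: add_edge(F, A). Edges now: 4
Op 5: add_edge(F, E). Edges now: 5
Compute levels (Kahn BFS):
  sources (in-degree 0): B, C, F
  process B: level=0
    B->H: in-degree(H)=0, level(H)=1, enqueue
  process C: level=0
    C->D: in-degree(D)=0, level(D)=1, enqueue
    C->G: in-degree(G)=0, level(G)=1, enqueue
  process F: level=0
    F->A: in-degree(A)=0, level(A)=1, enqueue
    F->E: in-degree(E)=0, level(E)=1, enqueue
  process H: level=1
  process D: level=1
  process G: level=1
  process A: level=1
  process E: level=1
All levels: A:1, B:0, C:0, D:1, E:1, F:0, G:1, H:1
level(A) = 1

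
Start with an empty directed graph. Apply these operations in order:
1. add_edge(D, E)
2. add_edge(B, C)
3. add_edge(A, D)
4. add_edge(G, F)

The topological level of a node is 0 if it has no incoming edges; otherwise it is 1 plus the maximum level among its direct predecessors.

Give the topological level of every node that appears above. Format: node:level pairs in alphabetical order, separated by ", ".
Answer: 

Answer: A:0, B:0, C:1, D:1, E:2, F:1, G:0

Derivation:
Op 1: add_edge(D, E). Edges now: 1
Op 2: add_edge(B, C). Edges now: 2
Op 3: add_edge(A, D). Edges now: 3
Op 4: add_edge(G, F). Edges now: 4
Compute levels (Kahn BFS):
  sources (in-degree 0): A, B, G
  process A: level=0
    A->D: in-degree(D)=0, level(D)=1, enqueue
  process B: level=0
    B->C: in-degree(C)=0, level(C)=1, enqueue
  process G: level=0
    G->F: in-degree(F)=0, level(F)=1, enqueue
  process D: level=1
    D->E: in-degree(E)=0, level(E)=2, enqueue
  process C: level=1
  process F: level=1
  process E: level=2
All levels: A:0, B:0, C:1, D:1, E:2, F:1, G:0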